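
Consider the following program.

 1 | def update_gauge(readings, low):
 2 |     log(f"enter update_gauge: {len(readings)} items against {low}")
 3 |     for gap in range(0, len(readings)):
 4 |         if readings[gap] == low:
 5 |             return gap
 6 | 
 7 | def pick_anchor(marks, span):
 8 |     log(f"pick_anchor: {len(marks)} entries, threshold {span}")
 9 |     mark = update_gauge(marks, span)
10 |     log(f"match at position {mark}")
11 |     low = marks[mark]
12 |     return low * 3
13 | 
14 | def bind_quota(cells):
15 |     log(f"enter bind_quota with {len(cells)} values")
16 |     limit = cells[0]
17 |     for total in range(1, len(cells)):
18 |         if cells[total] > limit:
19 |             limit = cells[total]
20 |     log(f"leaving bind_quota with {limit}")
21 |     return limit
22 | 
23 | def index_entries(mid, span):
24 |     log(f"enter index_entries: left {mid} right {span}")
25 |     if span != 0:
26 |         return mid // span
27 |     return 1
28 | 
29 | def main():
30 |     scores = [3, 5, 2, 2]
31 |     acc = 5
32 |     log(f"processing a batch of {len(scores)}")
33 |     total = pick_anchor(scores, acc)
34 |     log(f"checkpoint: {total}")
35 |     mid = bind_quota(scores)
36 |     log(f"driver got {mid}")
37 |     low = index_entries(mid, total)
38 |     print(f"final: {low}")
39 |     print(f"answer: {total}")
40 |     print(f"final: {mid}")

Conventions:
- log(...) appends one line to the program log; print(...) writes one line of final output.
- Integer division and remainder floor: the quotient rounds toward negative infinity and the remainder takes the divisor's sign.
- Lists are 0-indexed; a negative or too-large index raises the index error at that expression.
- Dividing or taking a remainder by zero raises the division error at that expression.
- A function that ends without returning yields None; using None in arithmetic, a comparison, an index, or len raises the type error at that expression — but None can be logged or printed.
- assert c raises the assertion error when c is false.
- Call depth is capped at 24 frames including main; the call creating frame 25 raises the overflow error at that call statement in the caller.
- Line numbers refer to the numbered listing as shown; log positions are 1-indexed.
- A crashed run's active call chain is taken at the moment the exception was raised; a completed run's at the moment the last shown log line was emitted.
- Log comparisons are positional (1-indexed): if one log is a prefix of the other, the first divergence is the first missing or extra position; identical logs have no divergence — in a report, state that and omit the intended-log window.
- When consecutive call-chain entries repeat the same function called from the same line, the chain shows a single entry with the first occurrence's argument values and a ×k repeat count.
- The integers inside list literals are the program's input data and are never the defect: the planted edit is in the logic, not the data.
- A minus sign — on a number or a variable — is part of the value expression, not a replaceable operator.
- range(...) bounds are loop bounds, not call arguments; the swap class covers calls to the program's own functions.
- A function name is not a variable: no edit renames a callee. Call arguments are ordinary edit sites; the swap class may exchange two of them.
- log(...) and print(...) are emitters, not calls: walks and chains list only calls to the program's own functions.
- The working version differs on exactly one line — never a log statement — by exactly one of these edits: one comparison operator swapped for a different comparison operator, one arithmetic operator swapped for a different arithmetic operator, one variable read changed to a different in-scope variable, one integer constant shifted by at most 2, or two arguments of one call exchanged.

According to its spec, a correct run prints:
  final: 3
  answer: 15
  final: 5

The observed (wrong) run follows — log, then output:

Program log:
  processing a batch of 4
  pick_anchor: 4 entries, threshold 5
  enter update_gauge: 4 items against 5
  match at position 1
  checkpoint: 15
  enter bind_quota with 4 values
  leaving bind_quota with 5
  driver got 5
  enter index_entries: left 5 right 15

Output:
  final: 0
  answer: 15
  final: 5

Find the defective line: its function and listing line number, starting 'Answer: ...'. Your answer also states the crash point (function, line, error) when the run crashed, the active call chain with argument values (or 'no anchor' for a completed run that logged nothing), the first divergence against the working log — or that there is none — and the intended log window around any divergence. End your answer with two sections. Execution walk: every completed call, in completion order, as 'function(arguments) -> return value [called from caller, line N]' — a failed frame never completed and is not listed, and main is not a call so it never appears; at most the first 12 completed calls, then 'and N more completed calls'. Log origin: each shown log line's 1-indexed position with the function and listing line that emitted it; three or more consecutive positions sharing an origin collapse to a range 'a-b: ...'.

Answer: the defect is in main at line 37.
The tell: Position 9 is the first bad log line: 'enter index_entries: left 5 right 15' should read 'enter index_entries: left 15 right 5'.
Call chain: main -> index_entries(5, 15) (called at line 37).
First divergence: position 9 — shown 'enter index_entries: left 5 right 15', intended 'enter index_entries: left 15 right 5'.
Intended log window:
  7: leaving bind_quota with 5
  8: driver got 5
  9: enter index_entries: left 15 right 5
Execution walk:
  update_gauge([3, 5, 2, 2], 5) -> 1  [called from pick_anchor, line 9]
  pick_anchor([3, 5, 2, 2], 5) -> 15  [called from main, line 33]
  bind_quota([3, 5, 2, 2]) -> 5  [called from main, line 35]
  index_entries(5, 15) -> 0  [called from main, line 37]
Log origin:
  1: emitted by main (line 32)
  2: emitted by pick_anchor (line 8)
  3: emitted by update_gauge (line 2)
  4: emitted by pick_anchor (line 10)
  5: emitted by main (line 34)
  6: emitted by bind_quota (line 15)
  7: emitted by bind_quota (line 20)
  8: emitted by main (line 36)
  9: emitted by index_entries (line 24)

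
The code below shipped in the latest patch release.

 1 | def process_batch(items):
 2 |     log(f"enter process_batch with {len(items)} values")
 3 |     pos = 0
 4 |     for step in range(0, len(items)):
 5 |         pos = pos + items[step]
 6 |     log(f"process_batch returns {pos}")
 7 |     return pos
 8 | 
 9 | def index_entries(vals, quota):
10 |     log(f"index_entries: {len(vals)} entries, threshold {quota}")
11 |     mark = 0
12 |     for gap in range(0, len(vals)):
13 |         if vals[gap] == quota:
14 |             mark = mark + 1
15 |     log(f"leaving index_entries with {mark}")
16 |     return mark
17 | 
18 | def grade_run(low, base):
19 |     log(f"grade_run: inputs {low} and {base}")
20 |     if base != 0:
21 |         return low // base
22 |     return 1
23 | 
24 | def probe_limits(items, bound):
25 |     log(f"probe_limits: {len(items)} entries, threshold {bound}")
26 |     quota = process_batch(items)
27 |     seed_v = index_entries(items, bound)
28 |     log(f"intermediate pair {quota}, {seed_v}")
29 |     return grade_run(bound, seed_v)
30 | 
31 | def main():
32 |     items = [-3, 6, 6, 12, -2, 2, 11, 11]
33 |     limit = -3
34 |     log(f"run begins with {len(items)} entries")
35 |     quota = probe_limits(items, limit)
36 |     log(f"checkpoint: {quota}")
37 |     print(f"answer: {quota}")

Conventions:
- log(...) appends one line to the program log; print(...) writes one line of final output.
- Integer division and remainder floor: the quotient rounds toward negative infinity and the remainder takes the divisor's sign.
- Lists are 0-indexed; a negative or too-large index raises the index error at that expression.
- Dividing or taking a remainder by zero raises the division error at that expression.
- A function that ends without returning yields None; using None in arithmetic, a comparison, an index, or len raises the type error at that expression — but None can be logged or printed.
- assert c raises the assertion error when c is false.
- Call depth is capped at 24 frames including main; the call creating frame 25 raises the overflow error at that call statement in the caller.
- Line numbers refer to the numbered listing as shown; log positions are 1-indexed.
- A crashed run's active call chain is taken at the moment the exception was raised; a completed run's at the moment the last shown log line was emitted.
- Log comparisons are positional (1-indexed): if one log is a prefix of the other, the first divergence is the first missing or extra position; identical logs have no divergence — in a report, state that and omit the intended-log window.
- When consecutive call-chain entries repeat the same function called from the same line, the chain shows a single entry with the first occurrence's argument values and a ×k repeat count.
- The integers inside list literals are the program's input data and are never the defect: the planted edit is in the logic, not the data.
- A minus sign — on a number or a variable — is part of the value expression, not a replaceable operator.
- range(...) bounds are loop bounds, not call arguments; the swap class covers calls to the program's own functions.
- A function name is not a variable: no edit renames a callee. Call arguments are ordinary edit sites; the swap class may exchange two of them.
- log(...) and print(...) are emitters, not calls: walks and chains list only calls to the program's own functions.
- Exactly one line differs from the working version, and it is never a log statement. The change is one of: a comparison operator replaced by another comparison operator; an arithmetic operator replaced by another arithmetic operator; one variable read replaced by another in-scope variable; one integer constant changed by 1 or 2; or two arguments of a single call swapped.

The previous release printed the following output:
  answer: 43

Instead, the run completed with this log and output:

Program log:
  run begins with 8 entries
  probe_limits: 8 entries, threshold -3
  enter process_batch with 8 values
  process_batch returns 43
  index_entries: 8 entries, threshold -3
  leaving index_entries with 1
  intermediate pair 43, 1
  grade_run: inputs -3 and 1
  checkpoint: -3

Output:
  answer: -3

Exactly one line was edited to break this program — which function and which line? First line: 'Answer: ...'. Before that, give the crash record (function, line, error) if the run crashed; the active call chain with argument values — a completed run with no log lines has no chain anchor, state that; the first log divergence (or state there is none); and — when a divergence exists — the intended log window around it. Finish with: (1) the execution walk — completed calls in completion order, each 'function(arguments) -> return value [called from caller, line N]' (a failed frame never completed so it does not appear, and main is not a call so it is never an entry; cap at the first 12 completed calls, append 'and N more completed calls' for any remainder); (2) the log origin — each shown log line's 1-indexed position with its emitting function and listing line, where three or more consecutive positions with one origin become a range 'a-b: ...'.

Answer: the defect is in probe_limits at line 29.
Core observation: The earliest visible damage is log position 8 — 'grade_run: inputs -3 and 1' rather than the intended 'grade_run: inputs 43 and 1'.
Call chain: main.
First divergence: at position 8 the run shows 'grade_run: inputs -3 and 1' where the working version logs 'grade_run: inputs 43 and 1'.
Intended log window:
  6: leaving index_entries with 1
  7: intermediate pair 43, 1
  8: grade_run: inputs 43 and 1
  9: checkpoint: 43
Execution walk:
  process_batch([-3, 6, 6, 12, -2, 2, 11, 11]) -> 43  [called from probe_limits, line 26]
  index_entries([-3, 6, 6, 12, -2, 2, 11, 11], -3) -> 1  [called from probe_limits, line 27]
  grade_run(-3, 1) -> -3  [called from probe_limits, line 29]
  probe_limits([-3, 6, 6, 12, -2, 2, 11, 11], -3) -> -3  [called from main, line 35]
Origin of each log line:
  1 — main, line 34
  2 — probe_limits, line 25
  3 — process_batch, line 2
  4 — process_batch, line 6
  5 — index_entries, line 10
  6 — index_entries, line 15
  7 — probe_limits, line 28
  8 — grade_run, line 19
  9 — main, line 36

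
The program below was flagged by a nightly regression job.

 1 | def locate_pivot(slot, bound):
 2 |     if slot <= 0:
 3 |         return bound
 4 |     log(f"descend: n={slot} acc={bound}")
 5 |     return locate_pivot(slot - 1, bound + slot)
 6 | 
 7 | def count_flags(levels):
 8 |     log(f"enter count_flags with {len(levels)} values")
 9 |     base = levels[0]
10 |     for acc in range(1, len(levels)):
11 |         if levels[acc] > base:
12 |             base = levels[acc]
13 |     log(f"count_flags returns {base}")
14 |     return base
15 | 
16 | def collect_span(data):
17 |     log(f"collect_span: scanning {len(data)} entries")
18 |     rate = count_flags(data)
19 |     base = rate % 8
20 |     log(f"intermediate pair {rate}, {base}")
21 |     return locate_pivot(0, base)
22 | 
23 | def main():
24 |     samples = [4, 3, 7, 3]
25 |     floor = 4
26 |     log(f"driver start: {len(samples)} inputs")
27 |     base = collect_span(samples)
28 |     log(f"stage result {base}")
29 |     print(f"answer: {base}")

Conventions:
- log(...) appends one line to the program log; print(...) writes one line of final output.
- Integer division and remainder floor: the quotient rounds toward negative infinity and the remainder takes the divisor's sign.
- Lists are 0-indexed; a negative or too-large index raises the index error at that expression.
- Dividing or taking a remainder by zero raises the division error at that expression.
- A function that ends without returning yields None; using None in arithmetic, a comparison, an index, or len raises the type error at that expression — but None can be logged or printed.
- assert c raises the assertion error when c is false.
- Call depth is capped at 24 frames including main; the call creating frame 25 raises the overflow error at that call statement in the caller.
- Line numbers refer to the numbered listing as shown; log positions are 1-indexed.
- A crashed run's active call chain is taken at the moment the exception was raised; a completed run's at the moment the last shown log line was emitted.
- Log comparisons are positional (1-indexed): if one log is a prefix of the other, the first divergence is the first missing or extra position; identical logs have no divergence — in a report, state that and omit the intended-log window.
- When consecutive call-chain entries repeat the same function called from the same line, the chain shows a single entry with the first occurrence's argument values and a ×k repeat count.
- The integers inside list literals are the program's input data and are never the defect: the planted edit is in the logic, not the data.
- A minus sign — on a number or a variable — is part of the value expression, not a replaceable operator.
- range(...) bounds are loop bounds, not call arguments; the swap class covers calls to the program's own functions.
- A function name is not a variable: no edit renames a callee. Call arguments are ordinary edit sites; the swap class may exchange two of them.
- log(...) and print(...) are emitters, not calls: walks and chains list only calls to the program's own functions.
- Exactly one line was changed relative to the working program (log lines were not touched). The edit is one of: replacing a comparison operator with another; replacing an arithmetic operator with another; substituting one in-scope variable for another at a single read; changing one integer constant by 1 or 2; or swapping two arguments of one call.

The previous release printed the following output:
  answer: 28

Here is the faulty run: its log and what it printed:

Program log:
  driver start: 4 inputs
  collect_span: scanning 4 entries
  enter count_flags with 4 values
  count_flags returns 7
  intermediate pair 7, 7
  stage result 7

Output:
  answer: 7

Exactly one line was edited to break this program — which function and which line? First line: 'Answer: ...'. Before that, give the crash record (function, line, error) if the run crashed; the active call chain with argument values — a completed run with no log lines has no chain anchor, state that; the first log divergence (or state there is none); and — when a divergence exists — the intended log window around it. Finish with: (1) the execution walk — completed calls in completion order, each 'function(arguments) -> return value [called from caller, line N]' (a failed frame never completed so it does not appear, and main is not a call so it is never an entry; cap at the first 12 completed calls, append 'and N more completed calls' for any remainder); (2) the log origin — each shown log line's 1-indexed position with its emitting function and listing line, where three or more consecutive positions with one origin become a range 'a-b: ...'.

Answer: the defect is in collect_span at line 21.
The tell: The earliest visible damage is log position 6 — 'stage result 7' rather than the intended 'descend: n=7 acc=0'.
Call chain: main.
First divergence: position 6; shown 'stage result 7' vs intended 'descend: n=7 acc=0'.
Intended log window:
  4: count_flags returns 7
  5: intermediate pair 7, 7
  6: descend: n=7 acc=0
  7: descend: n=6 acc=7
Execution walk:
  count_flags([4, 3, 7, 3]) -> 7  [called from collect_span, line 18]
  locate_pivot(0, 7) -> 7  [called from collect_span, line 21]
  collect_span([4, 3, 7, 3]) -> 7  [called from main, line 27]
Log origins:
  1: from main, line 26
  2: from collect_span, line 17
  3: from count_flags, line 8
  4: from count_flags, line 13
  5: from collect_span, line 20
  6: from main, line 28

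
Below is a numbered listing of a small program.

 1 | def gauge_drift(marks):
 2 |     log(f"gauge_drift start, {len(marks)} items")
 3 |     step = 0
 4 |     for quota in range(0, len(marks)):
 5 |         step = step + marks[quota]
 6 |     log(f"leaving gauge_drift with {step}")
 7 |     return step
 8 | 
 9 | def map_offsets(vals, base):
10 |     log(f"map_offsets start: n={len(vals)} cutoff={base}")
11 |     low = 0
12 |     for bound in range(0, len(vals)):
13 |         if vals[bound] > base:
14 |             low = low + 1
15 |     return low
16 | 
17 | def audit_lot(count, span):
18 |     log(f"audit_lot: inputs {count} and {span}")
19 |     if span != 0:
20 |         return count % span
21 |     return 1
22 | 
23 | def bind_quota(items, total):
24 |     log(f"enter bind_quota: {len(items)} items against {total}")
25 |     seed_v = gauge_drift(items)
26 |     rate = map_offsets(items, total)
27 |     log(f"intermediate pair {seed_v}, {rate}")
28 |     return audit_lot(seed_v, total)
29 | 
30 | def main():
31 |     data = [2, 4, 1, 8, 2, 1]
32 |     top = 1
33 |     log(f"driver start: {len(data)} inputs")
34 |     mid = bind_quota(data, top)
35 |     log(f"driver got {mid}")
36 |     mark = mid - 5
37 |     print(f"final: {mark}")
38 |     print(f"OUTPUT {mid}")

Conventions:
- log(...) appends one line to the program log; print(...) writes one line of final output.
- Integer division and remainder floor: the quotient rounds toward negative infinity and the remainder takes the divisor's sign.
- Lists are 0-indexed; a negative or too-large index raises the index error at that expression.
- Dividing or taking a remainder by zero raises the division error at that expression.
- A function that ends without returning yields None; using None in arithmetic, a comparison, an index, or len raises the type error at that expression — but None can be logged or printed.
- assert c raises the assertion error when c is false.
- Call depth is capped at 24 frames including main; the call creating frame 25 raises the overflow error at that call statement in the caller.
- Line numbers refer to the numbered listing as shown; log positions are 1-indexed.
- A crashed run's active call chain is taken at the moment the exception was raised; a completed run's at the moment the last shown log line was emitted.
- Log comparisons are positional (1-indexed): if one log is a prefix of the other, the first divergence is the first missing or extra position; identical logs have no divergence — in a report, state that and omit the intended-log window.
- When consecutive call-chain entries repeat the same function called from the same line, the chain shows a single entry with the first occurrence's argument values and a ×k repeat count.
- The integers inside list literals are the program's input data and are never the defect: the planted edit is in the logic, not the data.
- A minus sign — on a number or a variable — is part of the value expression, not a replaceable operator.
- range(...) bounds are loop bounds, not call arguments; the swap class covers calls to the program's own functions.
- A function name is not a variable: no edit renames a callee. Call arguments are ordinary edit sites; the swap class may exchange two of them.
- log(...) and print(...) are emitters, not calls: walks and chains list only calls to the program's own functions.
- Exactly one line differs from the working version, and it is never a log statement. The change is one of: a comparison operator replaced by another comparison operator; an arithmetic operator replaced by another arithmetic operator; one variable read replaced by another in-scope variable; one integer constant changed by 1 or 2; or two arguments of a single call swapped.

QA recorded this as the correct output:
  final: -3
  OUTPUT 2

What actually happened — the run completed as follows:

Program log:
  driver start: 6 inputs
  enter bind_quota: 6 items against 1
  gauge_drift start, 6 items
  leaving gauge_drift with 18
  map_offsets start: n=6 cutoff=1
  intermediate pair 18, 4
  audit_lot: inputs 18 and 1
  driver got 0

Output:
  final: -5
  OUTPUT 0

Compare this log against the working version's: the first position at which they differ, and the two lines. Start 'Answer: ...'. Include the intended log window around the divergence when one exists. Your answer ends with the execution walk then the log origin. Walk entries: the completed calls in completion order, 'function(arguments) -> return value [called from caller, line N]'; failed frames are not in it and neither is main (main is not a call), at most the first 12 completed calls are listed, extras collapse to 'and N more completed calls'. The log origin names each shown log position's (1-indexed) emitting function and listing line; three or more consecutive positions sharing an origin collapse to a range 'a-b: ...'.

Answer: position 7 — shown 'audit_lot: inputs 18 and 1', intended 'audit_lot: inputs 18 and 4'.
Intended log window:
  5: map_offsets start: n=6 cutoff=1
  6: intermediate pair 18, 4
  7: audit_lot: inputs 18 and 4
  8: driver got 2
Execution walk:
  gauge_drift([2, 4, 1, 8, 2, 1]) -> 18  [called from bind_quota, line 25]
  map_offsets([2, 4, 1, 8, 2, 1], 1) -> 4  [called from bind_quota, line 26]
  audit_lot(18, 1) -> 0  [called from bind_quota, line 28]
  bind_quota([2, 4, 1, 8, 2, 1], 1) -> 0  [called from main, line 34]
Log origin:
  1: emitted by main (line 33)
  2: emitted by bind_quota (line 24)
  3: emitted by gauge_drift (line 2)
  4: emitted by gauge_drift (line 6)
  5: emitted by map_offsets (line 10)
  6: emitted by bind_quota (line 27)
  7: emitted by audit_lot (line 18)
  8: emitted by main (line 35)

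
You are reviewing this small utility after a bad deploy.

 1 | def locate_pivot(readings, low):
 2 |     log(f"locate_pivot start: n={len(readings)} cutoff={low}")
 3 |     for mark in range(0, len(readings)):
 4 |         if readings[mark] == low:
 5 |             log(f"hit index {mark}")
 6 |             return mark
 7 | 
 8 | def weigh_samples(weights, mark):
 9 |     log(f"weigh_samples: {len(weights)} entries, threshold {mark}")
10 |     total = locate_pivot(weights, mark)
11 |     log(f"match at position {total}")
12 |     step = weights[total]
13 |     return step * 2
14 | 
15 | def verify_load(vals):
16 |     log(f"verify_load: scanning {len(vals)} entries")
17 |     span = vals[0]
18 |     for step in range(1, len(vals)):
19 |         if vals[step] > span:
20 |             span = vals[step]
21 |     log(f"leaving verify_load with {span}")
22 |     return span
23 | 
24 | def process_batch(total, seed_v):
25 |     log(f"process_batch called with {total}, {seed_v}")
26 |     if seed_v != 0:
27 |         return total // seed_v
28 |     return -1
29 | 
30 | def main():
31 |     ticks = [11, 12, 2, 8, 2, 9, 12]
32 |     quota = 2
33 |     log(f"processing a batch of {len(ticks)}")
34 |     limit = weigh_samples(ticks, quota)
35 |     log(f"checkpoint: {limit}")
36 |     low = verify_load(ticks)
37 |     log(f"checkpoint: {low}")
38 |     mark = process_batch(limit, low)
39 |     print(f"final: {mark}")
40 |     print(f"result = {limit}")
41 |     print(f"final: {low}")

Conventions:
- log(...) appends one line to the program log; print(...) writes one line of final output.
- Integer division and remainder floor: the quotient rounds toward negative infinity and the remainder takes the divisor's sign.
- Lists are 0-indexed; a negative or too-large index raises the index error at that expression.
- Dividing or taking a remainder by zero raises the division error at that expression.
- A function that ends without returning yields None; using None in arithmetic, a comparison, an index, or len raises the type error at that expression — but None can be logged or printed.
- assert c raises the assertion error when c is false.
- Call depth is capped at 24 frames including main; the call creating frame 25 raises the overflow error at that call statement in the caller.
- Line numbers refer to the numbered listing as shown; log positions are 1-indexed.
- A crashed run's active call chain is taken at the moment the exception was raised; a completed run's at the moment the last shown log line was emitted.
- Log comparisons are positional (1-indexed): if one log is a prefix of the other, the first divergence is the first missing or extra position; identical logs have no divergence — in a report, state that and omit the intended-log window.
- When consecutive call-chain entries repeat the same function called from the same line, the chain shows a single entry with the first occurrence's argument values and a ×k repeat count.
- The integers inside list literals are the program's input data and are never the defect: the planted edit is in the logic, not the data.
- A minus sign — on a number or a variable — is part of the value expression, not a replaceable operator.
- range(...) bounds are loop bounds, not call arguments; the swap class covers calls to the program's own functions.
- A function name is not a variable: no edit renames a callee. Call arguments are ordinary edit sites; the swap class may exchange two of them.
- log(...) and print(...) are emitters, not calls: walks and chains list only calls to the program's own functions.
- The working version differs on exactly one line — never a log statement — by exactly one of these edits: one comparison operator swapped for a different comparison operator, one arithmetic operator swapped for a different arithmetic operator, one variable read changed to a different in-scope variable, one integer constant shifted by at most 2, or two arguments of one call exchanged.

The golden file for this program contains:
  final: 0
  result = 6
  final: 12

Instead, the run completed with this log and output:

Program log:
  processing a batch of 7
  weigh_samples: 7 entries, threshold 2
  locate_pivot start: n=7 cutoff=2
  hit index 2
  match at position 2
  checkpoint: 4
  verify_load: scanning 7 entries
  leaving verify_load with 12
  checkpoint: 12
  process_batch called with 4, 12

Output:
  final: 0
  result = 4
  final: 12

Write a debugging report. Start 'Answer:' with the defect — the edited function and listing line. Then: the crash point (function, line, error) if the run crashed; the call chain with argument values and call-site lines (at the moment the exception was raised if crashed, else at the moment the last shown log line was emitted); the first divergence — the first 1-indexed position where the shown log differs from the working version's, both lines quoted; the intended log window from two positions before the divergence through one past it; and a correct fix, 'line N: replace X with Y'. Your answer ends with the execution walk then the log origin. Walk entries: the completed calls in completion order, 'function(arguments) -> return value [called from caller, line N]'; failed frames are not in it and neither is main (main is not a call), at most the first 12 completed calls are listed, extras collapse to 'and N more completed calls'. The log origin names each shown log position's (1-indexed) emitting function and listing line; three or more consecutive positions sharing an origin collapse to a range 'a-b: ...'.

Answer: the defect is in weigh_samples at line 13.
Key fact: Position 6 is the first bad log line: 'checkpoint: 4' should read 'checkpoint: 6'.
Call chain: main -> process_batch(4, 12) (called at line 38).
First divergence: position 6; shown 'checkpoint: 4' vs intended 'checkpoint: 6'.
Intended log window:
  4: hit index 2
  5: match at position 2
  6: checkpoint: 6
  7: verify_load: scanning 7 entries
Execution walk:
  locate_pivot([11, 12, 2, 8, 2, 9, 12], 2) -> 2  [called from weigh_samples, line 10]
  weigh_samples([11, 12, 2, 8, 2, 9, 12], 2) -> 4  [called from main, line 34]
  verify_load([11, 12, 2, 8, 2, 9, 12]) -> 12  [called from main, line 36]
  process_batch(4, 12) -> 0  [called from main, line 38]
Log line origins:
  1: logged in main at line 33
  2: logged in weigh_samples at line 9
  3: logged in locate_pivot at line 2
  4: logged in locate_pivot at line 5
  5: logged in weigh_samples at line 11
  6: logged in main at line 35
  7: logged in verify_load at line 16
  8: logged in verify_load at line 21
  9: logged in main at line 37
  10: logged in process_batch at line 25
A correct fix: line 13: replace `2` with `3`.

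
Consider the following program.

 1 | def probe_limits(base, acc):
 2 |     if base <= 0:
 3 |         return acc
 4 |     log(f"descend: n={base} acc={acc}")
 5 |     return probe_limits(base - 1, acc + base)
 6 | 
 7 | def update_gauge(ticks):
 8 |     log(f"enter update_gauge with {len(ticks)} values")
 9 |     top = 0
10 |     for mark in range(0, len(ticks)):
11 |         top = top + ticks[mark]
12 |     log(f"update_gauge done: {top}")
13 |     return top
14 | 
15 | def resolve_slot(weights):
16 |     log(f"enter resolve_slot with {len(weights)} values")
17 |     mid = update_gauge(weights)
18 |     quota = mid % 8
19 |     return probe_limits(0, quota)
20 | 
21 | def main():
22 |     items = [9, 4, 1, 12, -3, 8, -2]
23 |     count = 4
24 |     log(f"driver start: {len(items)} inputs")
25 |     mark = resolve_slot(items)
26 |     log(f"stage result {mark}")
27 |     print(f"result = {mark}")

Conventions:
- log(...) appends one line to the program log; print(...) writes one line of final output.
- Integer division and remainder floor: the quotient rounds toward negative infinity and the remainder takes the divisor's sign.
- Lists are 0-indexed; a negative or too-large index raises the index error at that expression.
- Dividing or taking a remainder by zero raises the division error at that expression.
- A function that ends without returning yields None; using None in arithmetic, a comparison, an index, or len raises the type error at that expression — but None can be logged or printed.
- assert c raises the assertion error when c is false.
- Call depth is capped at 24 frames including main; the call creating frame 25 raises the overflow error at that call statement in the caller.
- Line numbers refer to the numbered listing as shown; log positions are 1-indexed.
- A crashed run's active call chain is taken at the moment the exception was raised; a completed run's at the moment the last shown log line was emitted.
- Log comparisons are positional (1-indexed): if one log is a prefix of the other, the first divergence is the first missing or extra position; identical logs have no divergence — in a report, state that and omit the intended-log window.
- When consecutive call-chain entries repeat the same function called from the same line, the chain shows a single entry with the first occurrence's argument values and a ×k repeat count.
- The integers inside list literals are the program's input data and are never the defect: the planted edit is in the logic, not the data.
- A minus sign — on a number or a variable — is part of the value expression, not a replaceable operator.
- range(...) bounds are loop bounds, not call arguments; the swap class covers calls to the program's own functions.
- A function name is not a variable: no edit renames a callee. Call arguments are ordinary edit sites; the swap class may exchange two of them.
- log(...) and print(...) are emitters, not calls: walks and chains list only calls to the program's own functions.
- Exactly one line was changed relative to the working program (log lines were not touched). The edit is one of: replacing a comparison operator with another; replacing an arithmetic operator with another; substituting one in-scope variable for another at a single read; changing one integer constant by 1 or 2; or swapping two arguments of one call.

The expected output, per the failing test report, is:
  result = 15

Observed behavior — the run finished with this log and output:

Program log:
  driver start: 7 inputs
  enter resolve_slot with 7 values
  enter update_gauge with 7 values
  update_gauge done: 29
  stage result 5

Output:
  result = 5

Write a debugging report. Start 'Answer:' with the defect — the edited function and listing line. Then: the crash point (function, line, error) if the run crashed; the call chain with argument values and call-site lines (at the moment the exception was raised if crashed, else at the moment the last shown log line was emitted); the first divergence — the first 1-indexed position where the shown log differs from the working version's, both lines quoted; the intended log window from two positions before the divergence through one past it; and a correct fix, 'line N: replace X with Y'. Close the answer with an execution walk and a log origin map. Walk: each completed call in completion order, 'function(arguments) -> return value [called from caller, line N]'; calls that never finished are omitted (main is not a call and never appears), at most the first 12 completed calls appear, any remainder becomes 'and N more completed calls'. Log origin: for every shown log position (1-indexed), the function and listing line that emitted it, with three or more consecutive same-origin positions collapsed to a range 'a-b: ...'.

Answer: the defect is in resolve_slot at line 19.
The tell: At log position 5 the runs split — shown 'stage result 5', but the working version logs 'descend: n=5 acc=0'.
Call chain: main.
First divergence: position 5 — shown 'stage result 5', intended 'descend: n=5 acc=0'.
Intended log window:
  3: enter update_gauge with 7 values
  4: update_gauge done: 29
  5: descend: n=5 acc=0
  6: descend: n=4 acc=5
Execution walk:
  update_gauge([9, 4, 1, 12, -3, 8, -2]) -> 29  [called from resolve_slot, line 17]
  probe_limits(0, 5) -> 5  [called from resolve_slot, line 19]
  resolve_slot([9, 4, 1, 12, -3, 8, -2]) -> 5  [called from main, line 25]
Log origins:
  1 — main, line 24
  2 — resolve_slot, line 16
  3 — update_gauge, line 8
  4 — update_gauge, line 12
  5 — main, line 26
A correct fix: line 19: replace `probe_limits(0, quota)` with `probe_limits(quota, 0)`.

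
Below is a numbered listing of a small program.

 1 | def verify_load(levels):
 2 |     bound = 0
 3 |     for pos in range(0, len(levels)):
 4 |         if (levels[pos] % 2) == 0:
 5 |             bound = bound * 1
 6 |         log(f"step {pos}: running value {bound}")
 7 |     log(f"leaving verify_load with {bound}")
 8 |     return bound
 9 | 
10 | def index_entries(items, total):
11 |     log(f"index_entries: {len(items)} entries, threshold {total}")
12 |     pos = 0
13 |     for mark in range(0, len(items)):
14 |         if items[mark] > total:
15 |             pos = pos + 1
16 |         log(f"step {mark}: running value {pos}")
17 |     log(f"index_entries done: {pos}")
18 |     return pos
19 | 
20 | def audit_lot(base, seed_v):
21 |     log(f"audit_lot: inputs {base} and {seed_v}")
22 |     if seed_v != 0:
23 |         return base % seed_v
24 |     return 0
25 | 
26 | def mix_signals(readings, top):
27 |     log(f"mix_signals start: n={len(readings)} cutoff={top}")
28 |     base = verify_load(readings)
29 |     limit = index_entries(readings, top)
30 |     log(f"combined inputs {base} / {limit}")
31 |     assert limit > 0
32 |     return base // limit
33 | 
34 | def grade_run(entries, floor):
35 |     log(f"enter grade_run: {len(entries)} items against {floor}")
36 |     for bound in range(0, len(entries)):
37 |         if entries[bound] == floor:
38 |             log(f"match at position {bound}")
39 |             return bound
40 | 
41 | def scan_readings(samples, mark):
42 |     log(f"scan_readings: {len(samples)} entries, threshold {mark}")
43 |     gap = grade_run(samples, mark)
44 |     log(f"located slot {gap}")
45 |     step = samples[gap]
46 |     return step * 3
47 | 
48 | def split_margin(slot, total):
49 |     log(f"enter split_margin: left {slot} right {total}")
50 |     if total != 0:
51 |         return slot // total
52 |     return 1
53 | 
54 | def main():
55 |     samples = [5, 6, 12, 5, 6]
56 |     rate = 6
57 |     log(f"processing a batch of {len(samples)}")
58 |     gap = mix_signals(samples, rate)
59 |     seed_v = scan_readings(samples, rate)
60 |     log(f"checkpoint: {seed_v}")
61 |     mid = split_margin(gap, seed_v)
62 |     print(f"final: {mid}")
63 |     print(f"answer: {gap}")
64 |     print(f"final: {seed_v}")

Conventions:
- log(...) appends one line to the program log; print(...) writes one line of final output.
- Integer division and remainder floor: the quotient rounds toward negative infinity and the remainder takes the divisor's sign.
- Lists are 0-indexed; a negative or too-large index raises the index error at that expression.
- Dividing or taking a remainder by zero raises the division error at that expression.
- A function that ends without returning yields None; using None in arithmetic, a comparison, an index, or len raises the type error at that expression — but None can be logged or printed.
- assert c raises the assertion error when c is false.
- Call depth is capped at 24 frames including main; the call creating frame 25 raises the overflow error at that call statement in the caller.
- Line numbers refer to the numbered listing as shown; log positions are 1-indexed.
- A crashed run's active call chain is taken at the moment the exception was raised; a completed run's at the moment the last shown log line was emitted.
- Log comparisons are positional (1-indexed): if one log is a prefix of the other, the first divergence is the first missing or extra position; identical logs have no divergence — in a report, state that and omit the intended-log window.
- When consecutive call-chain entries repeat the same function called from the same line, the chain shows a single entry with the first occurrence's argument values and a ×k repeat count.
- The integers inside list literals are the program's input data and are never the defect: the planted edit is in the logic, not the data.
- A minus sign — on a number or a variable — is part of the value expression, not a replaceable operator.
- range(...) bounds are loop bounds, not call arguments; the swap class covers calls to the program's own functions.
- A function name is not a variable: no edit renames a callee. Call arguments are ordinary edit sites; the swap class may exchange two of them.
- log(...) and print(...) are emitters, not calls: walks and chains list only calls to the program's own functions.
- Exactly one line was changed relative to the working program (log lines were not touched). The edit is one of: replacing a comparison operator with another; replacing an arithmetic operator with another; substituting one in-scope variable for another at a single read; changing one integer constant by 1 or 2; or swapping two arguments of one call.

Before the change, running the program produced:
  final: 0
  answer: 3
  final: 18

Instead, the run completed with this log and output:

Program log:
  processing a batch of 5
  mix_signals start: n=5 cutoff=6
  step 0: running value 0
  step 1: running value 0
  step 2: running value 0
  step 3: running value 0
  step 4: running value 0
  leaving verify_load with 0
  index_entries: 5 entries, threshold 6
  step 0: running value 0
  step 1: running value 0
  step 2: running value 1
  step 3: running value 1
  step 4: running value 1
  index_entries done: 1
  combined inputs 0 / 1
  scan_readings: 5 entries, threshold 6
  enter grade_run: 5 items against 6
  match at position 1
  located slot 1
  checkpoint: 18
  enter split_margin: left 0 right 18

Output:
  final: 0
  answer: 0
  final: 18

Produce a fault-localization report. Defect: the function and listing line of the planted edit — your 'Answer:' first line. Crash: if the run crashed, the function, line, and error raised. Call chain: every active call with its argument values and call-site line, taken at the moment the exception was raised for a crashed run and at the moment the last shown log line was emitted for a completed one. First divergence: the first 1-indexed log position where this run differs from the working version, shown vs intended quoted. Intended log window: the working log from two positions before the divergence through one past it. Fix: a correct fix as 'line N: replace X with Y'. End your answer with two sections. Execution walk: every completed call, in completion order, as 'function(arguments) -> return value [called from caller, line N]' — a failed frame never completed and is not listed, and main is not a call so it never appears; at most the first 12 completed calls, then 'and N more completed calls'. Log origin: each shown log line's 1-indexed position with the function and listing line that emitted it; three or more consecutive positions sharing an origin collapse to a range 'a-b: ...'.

Answer: the defect is in verify_load at line 5.
Core observation: The log first diverges at position 4: the faulty run prints 'step 1: running value 0' where the working version prints 'step 1: running value 1'.
Call chain: main -> split_margin(0, 18) (called at line 61).
First divergence: position 4 — the shown line 'step 1: running value 0' should read 'step 1: running value 1'.
Intended log window:
  2: mix_signals start: n=5 cutoff=6
  3: step 0: running value 0
  4: step 1: running value 1
  5: step 2: running value 2
Execution walk:
  verify_load([5, 6, 12, 5, 6]) -> 0  [called from mix_signals, line 28]
  index_entries([5, 6, 12, 5, 6], 6) -> 1  [called from mix_signals, line 29]
  mix_signals([5, 6, 12, 5, 6], 6) -> 0  [called from main, line 58]
  grade_run([5, 6, 12, 5, 6], 6) -> 1  [called from scan_readings, line 43]
  scan_readings([5, 6, 12, 5, 6], 6) -> 18  [called from main, line 59]
  split_margin(0, 18) -> 0  [called from main, line 61]
Origin of each log line:
  1: emitted by main (line 57)
  2: emitted by mix_signals (line 27)
  3-7: emitted by verify_load (line 6)
  8: emitted by verify_load (line 7)
  9: emitted by index_entries (line 11)
  10-14: emitted by index_entries (line 16)
  15: emitted by index_entries (line 17)
  16: emitted by mix_signals (line 30)
  17: emitted by scan_readings (line 42)
  18: emitted by grade_run (line 35)
  19: emitted by grade_run (line 38)
  20: emitted by scan_readings (line 44)
  21: emitted by main (line 60)
  22: emitted by split_margin (line 49)
A correct fix: line 5: replace `*` with `+`.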